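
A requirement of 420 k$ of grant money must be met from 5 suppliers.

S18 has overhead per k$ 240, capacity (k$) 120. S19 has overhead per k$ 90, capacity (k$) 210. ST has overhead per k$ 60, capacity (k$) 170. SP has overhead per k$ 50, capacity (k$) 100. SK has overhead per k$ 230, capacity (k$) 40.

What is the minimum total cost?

28700

Cheapest first:
Take 100 from SP at 50 → need 320 more.
ST (60): use full 170 → 150 k$ to go.
Take 150 from S19 at 90 to finish.
SK, S18: unused.
Cost = 100×50 + 170×60 + 150×90 = 28700.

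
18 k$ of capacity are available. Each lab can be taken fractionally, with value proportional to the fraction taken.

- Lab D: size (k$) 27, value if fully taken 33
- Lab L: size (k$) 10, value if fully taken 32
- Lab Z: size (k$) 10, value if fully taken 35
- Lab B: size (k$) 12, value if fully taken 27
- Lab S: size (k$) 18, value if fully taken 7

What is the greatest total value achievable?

60.6

Best value per unit of size first: Lab Z 35/10≈3.5, Lab L 32/10≈3.2, Lab B 27/12≈2.25, Lab D 33/27≈1.22, Lab S 7/18≈0.389.
Take all of Lab Z (10 k$, value 35) ; 8 k$ left.
Fill the last 8 k$ with part of Lab L: 8/10 of it earns 25.6.
Total value = 60.6.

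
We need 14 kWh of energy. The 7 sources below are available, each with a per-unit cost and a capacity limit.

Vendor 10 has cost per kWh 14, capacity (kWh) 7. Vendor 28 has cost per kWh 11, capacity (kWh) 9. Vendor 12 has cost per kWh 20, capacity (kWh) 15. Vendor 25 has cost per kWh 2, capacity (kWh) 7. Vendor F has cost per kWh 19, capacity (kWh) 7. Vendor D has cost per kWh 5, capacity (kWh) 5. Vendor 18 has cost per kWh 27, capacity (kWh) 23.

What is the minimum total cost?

61

Cheapest first:
Vendor 25 (2): use full 7 ; 7 kWh to go.
Vendor D at 5: take all 5 kWh ; 2 still needed.
Vendor 28 at 11: take 2 of its 9 ; requirement met.
Vendor 10, Vendor F, Vendor 12, Vendor 18: unused.
Cost = 7×2 + 5×5 + 2×11 = 61.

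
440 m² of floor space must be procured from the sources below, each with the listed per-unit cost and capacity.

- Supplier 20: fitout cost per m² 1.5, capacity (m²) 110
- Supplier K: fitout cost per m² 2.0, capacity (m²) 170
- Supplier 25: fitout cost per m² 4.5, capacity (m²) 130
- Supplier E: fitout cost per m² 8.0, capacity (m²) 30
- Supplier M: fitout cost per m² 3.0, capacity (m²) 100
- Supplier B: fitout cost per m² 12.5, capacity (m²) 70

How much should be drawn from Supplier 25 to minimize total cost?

60

Use sources in increasing cost order.
Take 110 from Supplier 20 at 1.5 — need 330 more.
Supplier K at 2.0: take all 170 m² — 160 still needed.
Supplier M (3.0): use full 100 — 60 m² to go.
Supplier 25 (4.5): take the remaining 60 — done.
Supplier E, Supplier B: unused.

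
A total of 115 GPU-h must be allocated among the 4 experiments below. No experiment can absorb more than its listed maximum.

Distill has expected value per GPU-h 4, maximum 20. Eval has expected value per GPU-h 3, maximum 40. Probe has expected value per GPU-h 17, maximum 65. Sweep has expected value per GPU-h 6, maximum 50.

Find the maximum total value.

Order the experiments by expected value per GPU-h: Probe 17 > Sweep 6 > Distill 4 > Eval 3.
Probe: +65 to 65 (cap) — 50 left.
Give Sweep 50 to hit its cap of 50 — 0 left.
Total = 17×65 + 6×50 = 1405.

1405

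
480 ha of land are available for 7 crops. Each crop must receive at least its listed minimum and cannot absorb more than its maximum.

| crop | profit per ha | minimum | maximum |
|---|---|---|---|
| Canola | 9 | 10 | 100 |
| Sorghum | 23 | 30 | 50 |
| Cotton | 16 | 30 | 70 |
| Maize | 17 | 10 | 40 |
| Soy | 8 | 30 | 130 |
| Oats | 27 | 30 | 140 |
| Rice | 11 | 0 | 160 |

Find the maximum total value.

8600

Meeting every minimum uses 10+30+30+10+30+30+0 = 140 ha, leaving 340.
Highest profit per ha first: Oats 27 > Sorghum 23 > Maize 17 > Cotton 16 > Rice 11 > Canola 9 > Soy 8.
Give Oats 110 more to hit its cap of 140 → 230 left.
Sorghum: +20 to 50 (cap) → 210 left.
Maize takes 30 more to reach its cap of 40 → 180 left.
Give Cotton 40 more to hit its cap of 70 → 140 left.
Rice has room for 160 more but only 140 remain, so it gets 140.
Total = 9×10 + 23×50 + 16×70 + 17×40 + 8×30 + 27×140 + 11×140 = 8600.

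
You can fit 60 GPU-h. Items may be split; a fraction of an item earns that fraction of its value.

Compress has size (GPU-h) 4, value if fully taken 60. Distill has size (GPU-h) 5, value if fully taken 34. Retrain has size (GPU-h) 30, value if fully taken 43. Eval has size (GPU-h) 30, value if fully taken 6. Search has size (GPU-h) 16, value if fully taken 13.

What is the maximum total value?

Rank by value-to-size ratio: Compress 60/4≈15, Distill 34/5≈6.8, Retrain 43/30≈1.43, Search 13/16≈0.812, Eval 6/30≈0.2.
Compress: take in full, 4 GPU-h for value 60 — 56 left.
Take all of Distill (5 GPU-h, value 34) — 51 GPU-h left.
Take all of Retrain (30 GPU-h, value 43) — 21 GPU-h left.
Search: take in full, 16 GPU-h for value 13 — 5 left.
Only 5 GPU-h remain; take 5/30 of Eval for value 6×5/30 = 1.
Total value = 151.

151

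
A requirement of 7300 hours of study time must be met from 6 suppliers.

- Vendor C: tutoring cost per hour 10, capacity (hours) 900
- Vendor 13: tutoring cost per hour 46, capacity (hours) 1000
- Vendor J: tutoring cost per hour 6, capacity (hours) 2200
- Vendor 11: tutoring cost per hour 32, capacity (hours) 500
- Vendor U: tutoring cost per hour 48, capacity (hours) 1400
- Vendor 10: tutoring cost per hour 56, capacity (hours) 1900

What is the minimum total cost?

Fill from the cheapest supplier first.
Take 2200 from Vendor J at 6 — need 5100 more.
Vendor C at 10: take all 900 hours — 4200 still needed.
Vendor 11 (32): use full 500 — 3700 hours to go.
Vendor 13 (46): use full 1000 — 2700 hours to go.
Take 1400 from Vendor U at 48 — need 1300 more.
Vendor 10 at 56: take 1300 of its 1900 — requirement met.
Cost = 2200×6 + 900×10 + 500×32 + 1000×46 + 1400×48 + 1300×56 = 224200.

224200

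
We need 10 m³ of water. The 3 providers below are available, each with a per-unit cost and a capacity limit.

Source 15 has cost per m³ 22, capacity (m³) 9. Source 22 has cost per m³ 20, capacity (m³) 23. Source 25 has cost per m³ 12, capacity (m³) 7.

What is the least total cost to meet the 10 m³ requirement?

144

Cheapest first:
Source 25 (12): use full 7 — 3 m³ to go.
Take 3 from Source 22 at 20 to finish.
Source 15: unused.
Cost = 7×12 + 3×20 = 144.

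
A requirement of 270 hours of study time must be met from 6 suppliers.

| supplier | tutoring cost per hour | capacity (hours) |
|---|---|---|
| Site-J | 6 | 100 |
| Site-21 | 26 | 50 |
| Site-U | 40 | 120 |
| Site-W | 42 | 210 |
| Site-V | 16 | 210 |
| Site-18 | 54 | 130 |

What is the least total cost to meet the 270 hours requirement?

Cheapest first:
Take 100 from Site-J at 6 → need 170 more.
Site-V (16): take the remaining 170 → done.
Site-21, Site-U, Site-W, Site-18: unused.
Cost = 100×6 + 170×16 = 3320.

3320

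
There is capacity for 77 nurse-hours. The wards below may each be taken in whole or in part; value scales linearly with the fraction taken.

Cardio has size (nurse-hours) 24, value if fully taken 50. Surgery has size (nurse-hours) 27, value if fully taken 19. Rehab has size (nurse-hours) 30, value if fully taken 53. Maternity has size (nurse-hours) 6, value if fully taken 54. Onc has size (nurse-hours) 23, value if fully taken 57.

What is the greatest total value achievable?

203.4

Sort by value density: Maternity 54/6≈9, Onc 57/23≈2.48, Cardio 50/24≈2.08, Rehab 53/30≈1.77, Surgery 19/27≈0.704.
Maternity: take in full, 6 nurse-hours for value 54 → 71 left.
Take all of Onc (23 nurse-hours, value 57) → 48 nurse-hours left.
All 24 nurse-hours of Cardio fit (value 50) → 24 remain.
Fill the last 24 nurse-hours with part of Rehab: 24/30 of it earns 42.4.
Total value = 203.4.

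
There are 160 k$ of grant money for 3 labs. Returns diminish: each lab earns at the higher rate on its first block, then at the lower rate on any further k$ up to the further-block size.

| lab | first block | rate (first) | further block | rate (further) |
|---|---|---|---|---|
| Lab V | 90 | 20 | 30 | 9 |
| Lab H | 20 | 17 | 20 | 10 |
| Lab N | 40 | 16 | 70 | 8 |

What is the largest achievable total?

Order all 6 blocks by rate: Lab V/T1 20 > Lab H/T1 17 > Lab N/T1 16 > Lab H/T2 10 > Lab V/T2 9 > Lab N/T2 8.
Lab V T1 at 20: fill all 90 — 70 left.
Lab H/T1 (17): +20 — 50 left.
Fill Lab N T1 block (40 at 16) — 10 left.
10 remain; put them into Lab H T2 at 10.
Total = 20×90 + 17×20 + 16×40 + 10×10 = 2880.

2880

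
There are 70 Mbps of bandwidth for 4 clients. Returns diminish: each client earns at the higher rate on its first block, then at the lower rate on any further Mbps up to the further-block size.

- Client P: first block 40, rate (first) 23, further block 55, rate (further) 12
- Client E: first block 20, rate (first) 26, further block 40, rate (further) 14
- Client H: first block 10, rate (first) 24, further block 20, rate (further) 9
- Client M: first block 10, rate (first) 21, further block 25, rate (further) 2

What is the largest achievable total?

1680

Order all 8 blocks by rate: Client E/first 26 > Client H/first 24 > Client P/first 23 > Client M/first 21 > Client E/second 14 > Client P/second 12 > Client H/second 9 > Client M/second 2.
Client E first at 26: fill all 20 — 50 left.
Client H/first (24): +10 — 40 left.
Client P first at 23: fill all 40 — 0 left.
Total = 26×20 + 24×10 + 23×40 = 1680.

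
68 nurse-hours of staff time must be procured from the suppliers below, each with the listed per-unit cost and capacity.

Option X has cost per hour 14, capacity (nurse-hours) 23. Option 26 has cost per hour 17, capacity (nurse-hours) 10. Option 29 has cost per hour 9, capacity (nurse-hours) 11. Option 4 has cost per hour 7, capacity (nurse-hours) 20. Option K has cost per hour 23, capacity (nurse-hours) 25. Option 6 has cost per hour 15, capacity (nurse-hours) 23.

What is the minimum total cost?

Use suppliers in increasing cost order.
Take 20 from Option 4 at 7 ; need 48 more.
Option 29 (9): use full 11 ; 37 nurse-hours to go.
Option X (14): use full 23 ; 14 nurse-hours to go.
Take 14 from Option 6 at 15 to finish.
Option 26, Option K: unused.
Cost = 20×7 + 11×9 + 23×14 + 14×15 = 771.

771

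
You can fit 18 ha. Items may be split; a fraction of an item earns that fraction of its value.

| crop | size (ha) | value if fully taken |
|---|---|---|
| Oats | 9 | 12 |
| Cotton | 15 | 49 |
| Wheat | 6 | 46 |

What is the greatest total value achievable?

85.2

Sort by value density: Wheat 46/6≈7.67, Cotton 49/15≈3.27, Oats 12/9≈1.33.
All 6 ha of Wheat fit (value 46) ; 12 remain.
12 ha left: a 12/15 share of Cotton gives 49×12/15 = 39.2.
Total value = 85.2.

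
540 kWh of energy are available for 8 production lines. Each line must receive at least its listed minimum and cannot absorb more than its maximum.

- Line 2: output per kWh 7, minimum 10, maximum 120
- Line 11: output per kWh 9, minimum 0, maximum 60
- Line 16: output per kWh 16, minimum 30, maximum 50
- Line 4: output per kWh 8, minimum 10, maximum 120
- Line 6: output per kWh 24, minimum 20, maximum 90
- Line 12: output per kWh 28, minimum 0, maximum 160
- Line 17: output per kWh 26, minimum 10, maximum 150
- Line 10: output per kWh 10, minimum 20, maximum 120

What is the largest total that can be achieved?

12190

Meeting every minimum uses 10+0+30+10+20+0+10+20 = 100 kWh, leaving 440.
Order the production lines by output per kWh: Line 12 28 > Line 17 26 > Line 6 24 > Line 16 16 > Line 10 10 > Line 11 9 > Line 4 8 > Line 2 7.
Line 12 takes 160 more to reach its cap of 160 — 280 left.
Line 17 takes 140 more to reach its cap of 150 — 140 left.
Line 6: +70 to 90 (cap) — 70 left.
Give Line 16 20 more to hit its cap of 50 — 50 left.
Line 10: +50 (room for 100) → 70. Pool exhausted.
Total = 7×10 + 16×50 + 8×10 + 24×90 + 28×160 + 26×150 + 10×70 = 12190.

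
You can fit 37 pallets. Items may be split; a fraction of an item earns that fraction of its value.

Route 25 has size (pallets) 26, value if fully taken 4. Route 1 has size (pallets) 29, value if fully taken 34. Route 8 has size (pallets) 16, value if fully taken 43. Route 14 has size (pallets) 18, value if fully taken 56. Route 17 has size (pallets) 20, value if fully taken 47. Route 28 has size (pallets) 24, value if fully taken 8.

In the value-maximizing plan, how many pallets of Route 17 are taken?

Best value per unit of size first: Route 14 56/18≈3.11, Route 8 43/16≈2.69, Route 17 47/20≈2.35, Route 1 34/29≈1.17, Route 28 8/24≈0.333, Route 25 4/26≈0.154.
Route 14: take in full, 18 pallets for value 56 → 19 left.
Route 8: take in full, 16 pallets for value 43 → 3 left.
Only 3 pallets remain; take 3/20 of Route 17 for value 47×3/20 = 7.05.

3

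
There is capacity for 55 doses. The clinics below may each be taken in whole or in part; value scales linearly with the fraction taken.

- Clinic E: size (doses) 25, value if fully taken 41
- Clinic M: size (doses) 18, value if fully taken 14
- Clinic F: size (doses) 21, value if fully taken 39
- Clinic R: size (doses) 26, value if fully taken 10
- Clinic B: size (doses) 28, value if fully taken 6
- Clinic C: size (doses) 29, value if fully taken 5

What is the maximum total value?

Best value per unit of size first: Clinic F 39/21≈1.86, Clinic E 41/25≈1.64, Clinic M 14/18≈0.778, Clinic R 10/26≈0.385, Clinic B 6/28≈0.214, Clinic C 5/29≈0.172.
All 21 doses of Clinic F fit (value 39) ; 34 remain.
Clinic E: take in full, 25 doses for value 41 ; 9 left.
Fill the last 9 doses with part of Clinic M: 9/18 of it earns 7.
Total value = 87.

87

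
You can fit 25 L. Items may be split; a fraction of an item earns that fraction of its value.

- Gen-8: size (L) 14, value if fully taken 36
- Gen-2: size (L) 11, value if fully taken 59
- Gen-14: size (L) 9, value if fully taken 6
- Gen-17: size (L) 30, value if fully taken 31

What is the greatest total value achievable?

95

Sort by value density: Gen-2 59/11≈5.36, Gen-8 36/14≈2.57, Gen-17 31/30≈1.03, Gen-14 6/9≈0.667.
Take all of Gen-2 (11 L, value 59) ; 14 L left.
All 14 L of Gen-8 fit (value 36) ; 0 remain.
Total value = 95.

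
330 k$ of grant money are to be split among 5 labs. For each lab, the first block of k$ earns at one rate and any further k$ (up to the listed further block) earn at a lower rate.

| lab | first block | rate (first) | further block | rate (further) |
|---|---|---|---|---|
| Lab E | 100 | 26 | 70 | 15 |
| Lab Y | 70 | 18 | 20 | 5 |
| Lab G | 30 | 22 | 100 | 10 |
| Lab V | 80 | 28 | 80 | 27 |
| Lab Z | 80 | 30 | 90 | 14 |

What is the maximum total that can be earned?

9140

Order all 10 blocks by rate: Lab Z/first 30 > Lab V/first 28 > Lab V/second 27 > Lab E/first 26 > Lab G/first 22 > Lab Y/first 18 > Lab E/second 15 > Lab Z/second 14 > Lab G/second 10 > Lab Y/second 5.
Fill Lab Z first block (80 at 30) ; 250 left.
Fill Lab V first block (80 at 28) ; 170 left.
Fill Lab V second block (80 at 27) ; 90 left.
90 remain; put them into Lab E first at 26.
Total = 30×80 + 28×80 + 27×80 + 26×90 = 9140.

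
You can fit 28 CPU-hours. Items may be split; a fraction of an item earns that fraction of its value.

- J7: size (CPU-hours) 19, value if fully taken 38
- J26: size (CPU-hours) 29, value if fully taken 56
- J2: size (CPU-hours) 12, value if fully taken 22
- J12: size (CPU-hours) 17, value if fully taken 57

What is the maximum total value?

Sort by value density: J12 57/17≈3.35, J7 38/19≈2, J26 56/29≈1.93, J2 22/12≈1.83.
All 17 CPU-hours of J12 fit (value 57) — 11 remain.
Fill the last 11 CPU-hours with part of J7: 11/19 of it earns 22.
Total value = 79.

79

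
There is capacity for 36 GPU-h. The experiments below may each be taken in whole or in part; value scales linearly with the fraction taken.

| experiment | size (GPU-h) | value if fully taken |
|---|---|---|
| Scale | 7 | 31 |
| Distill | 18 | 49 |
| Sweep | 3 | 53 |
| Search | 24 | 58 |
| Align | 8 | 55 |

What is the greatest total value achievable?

188

Best value per unit of size first: Sweep 53/3≈17.7, Align 55/8≈6.88, Scale 31/7≈4.43, Distill 49/18≈2.72, Search 58/24≈2.42.
All 3 GPU-h of Sweep fit (value 53) ; 33 remain.
All 8 GPU-h of Align fit (value 55) ; 25 remain.
All 7 GPU-h of Scale fit (value 31) ; 18 remain.
Distill: take in full, 18 GPU-h for value 49 ; 0 left.
Total value = 188.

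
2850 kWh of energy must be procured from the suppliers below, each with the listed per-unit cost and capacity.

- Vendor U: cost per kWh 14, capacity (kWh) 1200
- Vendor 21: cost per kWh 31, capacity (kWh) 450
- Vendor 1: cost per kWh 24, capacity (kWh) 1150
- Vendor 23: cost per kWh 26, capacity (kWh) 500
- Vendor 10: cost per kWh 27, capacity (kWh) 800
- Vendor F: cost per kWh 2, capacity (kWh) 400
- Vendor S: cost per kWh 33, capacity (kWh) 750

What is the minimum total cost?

Use suppliers in increasing cost order.
Vendor F (2): use full 400 — 2450 kWh to go.
Vendor U at 14: take all 1200 kWh — 1250 still needed.
Vendor 1 (24): use full 1150 — 100 kWh to go.
Vendor 23 (26): take the remaining 100 — done.
Vendor 10, Vendor 21, Vendor S: unused.
Cost = 400×2 + 1200×14 + 1150×24 + 100×26 = 47800.

47800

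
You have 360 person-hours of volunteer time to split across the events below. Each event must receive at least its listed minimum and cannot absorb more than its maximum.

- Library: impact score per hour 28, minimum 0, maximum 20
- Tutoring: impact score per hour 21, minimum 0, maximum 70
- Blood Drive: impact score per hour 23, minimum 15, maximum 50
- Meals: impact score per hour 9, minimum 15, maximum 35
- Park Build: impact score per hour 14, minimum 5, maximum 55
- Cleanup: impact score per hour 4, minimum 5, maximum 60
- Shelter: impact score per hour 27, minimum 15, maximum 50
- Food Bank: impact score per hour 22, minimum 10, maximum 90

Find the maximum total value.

Meeting every minimum uses 0+0+15+15+5+5+15+10 = 65 person-hours, leaving 295.
Highest impact score per hour first: Library 28 > Shelter 27 > Blood Drive 23 > Food Bank 22 > Tutoring 21 > Park Build 14 > Meals 9 > Cleanup 4.
Library takes 20 more to reach its cap of 20 ; 275 left.
Give Shelter 35 more to hit its cap of 50 ; 240 left.
Give Blood Drive 35 more to hit its cap of 50 ; 205 left.
Food Bank: +80 to 90 (cap) ; 125 left.
Tutoring: +70 to 70 (cap) ; 55 left.
Park Build takes 50 more to reach its cap of 55 ; 5 left.
Meals: +5 (room for 20) → 20. Pool exhausted.
Total = 28×20 + 21×70 + 23×50 + 9×20 + 14×55 + 4×5 + 27×50 + 22×90 = 7480.

7480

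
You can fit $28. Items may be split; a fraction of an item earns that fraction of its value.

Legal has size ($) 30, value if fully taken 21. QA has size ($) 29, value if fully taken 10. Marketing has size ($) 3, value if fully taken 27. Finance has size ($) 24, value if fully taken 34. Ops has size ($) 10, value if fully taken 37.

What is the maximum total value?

85.25

Best value per unit of size first: Marketing 27/3≈9, Ops 37/10≈3.7, Finance 34/24≈1.42, Legal 21/30≈0.7, QA 10/29≈0.345.
Marketing: take in full, 3 $ for value 27 — 25 left.
Ops: take in full, 10 $ for value 37 — 15 left.
15 $ left: a 15/24 share of Finance gives 34×15/24 = 21.25.
Total value = 85.25.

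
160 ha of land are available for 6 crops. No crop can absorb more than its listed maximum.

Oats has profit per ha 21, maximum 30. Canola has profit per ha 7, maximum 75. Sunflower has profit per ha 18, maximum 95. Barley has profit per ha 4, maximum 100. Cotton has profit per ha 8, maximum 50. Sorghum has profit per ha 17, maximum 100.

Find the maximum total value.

Order the crops by profit per ha: Oats 21 > Sunflower 18 > Sorghum 17 > Cotton 8 > Canola 7 > Barley 4.
Oats: +30 to 30 (cap) ; 130 left.
Give Sunflower 95 to hit its cap of 95 ; 35 left.
Sorghum has room for 100 but only 35 remain, so it gets 35.
Total = 21×30 + 18×95 + 17×35 = 2935.

2935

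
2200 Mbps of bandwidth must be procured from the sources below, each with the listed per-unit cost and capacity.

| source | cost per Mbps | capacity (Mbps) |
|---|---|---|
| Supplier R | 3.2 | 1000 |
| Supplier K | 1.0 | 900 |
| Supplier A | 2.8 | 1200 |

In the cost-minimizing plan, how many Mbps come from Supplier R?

Cheapest first:
Supplier K at 1.0: take all 900 Mbps ; 1300 still needed.
Take 1200 from Supplier A at 2.8 ; need 100 more.
Supplier R (3.2): take the remaining 100 ; done.

100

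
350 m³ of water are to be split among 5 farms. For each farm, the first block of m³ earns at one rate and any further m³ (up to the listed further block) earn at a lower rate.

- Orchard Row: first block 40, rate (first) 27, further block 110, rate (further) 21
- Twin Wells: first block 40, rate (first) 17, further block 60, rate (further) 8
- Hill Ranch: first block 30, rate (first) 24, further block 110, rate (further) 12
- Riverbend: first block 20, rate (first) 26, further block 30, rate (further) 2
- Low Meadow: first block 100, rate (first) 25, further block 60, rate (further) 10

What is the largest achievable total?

Rank every tier by rate: Orchard Row/T1 27 > Riverbend/T1 26 > Low Meadow/T1 25 > Hill Ranch/T1 24 > Orchard Row/T2 21 > Twin Wells/T1 17 > Hill Ranch/T2 12 > Low Meadow/T2 10 > Twin Wells/T2 8 > Riverbend/T2 2.
Fill Orchard Row T1 block (40 at 27) → 310 left.
Fill Riverbend T1 block (20 at 26) → 290 left.
Low Meadow/T1 (25): +100 → 190 left.
Fill Hill Ranch T1 block (30 at 24) → 160 left.
Orchard Row/T2 (21): +110 → 50 left.
Twin Wells T1 at 17: fill all 40 → 10 left.
Hill Ranch/T2: +10 of 110 at 12; pool empty.
Total = 27×40 + 26×20 + 25×100 + 24×30 + 21×110 + 17×40 + 12×10 = 7930.

7930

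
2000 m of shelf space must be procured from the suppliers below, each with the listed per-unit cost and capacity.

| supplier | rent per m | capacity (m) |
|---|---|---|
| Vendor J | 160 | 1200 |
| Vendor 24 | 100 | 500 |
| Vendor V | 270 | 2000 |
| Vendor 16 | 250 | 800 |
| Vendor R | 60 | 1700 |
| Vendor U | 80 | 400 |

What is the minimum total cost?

Use suppliers in increasing cost order.
Vendor R (60): use full 1700 → 300 m to go.
Vendor U (80): take the remaining 300 → done.
Vendor 24, Vendor J, Vendor 16, Vendor V: unused.
Cost = 1700×60 + 300×80 = 126000.

126000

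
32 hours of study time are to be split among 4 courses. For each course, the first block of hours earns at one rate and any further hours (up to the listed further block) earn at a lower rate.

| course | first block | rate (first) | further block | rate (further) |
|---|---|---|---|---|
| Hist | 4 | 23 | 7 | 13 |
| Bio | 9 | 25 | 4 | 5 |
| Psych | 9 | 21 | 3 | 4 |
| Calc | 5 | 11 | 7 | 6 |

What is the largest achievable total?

Treat each block as its own option and order by rate: Bio/first 25 > Hist/first 23 > Psych/first 21 > Hist/second 13 > Calc/first 11 > Calc/second 6 > Bio/second 5 > Psych/second 4.
Bio/first (25): +9 — 23 left.
Hist/first (23): +4 — 19 left.
Psych/first (21): +9 — 10 left.
Hist/second (13): +7 — 3 left.
Calc first at 11: only 3 left, fill 3.
Total = 25×9 + 23×4 + 21×9 + 13×7 + 11×3 = 630.

630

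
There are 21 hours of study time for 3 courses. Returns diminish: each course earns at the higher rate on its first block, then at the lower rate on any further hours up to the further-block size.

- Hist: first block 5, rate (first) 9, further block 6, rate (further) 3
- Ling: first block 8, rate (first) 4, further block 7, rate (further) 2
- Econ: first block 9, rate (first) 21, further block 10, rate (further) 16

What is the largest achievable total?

367

Order all 6 blocks by rate: Econ/first 21 > Econ/second 16 > Hist/first 9 > Ling/first 4 > Hist/second 3 > Ling/second 2.
Econ first at 21: fill all 9 ; 12 left.
Econ/second (16): +10 ; 2 left.
Hist/first: +2 of 5 at 9; pool empty.
Total = 21×9 + 16×10 + 9×2 = 367.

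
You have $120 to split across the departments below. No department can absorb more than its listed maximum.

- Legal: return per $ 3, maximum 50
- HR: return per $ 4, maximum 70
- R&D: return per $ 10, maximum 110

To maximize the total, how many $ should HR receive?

10

Rank by return per $: R&D 10 > HR 4 > Legal 3.
Give R&D 110 to hit its cap of 110 → 10 left.
HR has room for 70 but only 10 remain, so it gets 10.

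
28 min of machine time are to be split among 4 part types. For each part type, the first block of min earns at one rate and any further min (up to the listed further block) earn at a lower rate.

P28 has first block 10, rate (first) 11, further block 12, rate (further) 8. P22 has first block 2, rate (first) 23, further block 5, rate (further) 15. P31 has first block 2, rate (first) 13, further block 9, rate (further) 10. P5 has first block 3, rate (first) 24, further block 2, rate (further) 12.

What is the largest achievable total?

393

Rank every tier by rate: P5/tier1 24 > P22/tier1 23 > P22/tier2 15 > P31/tier1 13 > P5/tier2 12 > P28/tier1 11 > P31/tier2 10 > P28/tier2 8.
Fill P5 tier1 block (3 at 24) ; 25 left.
P22/tier1 (23): +2 ; 23 left.
Fill P22 tier2 block (5 at 15) ; 18 left.
P31/tier1 (13): +2 ; 16 left.
Fill P5 tier2 block (2 at 12) ; 14 left.
P28/tier1 (11): +10 ; 4 left.
P31 tier2 at 10: only 4 left, fill 4.
Total = 24×3 + 23×2 + 15×5 + 13×2 + 12×2 + 11×10 + 10×4 = 393.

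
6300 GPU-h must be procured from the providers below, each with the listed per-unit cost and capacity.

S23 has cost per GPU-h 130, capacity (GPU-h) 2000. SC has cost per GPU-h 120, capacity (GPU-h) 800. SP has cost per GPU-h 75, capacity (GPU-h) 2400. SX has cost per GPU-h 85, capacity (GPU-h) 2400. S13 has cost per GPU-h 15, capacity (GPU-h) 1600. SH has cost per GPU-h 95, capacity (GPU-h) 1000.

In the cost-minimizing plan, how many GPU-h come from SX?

2300

Cheapest first:
S13 at 15: take all 1600 GPU-h → 4700 still needed.
SP at 75: take all 2400 GPU-h → 2300 still needed.
Take 2300 from SX at 85 to finish.
SH, SC, S23: unused.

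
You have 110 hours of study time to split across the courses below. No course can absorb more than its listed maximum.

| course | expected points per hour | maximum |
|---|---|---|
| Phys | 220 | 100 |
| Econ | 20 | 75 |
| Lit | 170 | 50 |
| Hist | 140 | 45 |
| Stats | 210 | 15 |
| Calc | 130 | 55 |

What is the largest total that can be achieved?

24100

Order the courses by expected points per hour: Phys 220 > Stats 210 > Lit 170 > Hist 140 > Calc 130 > Econ 20.
Phys takes 100 to reach its cap of 100 ; 10 left.
Only 10 left; Stats takes them to reach 10.
Total = 220×100 + 210×10 = 24100.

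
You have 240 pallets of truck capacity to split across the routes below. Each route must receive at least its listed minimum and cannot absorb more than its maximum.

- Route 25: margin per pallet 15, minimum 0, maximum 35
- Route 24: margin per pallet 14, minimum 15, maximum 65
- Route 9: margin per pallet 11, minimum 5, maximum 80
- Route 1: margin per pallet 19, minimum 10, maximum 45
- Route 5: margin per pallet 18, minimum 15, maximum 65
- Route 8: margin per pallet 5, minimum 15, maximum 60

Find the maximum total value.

Meeting every minimum uses 0+15+5+10+15+15 = 60 pallets, leaving 180.
Rank by margin per pallet: Route 1 19 > Route 5 18 > Route 25 15 > Route 24 14 > Route 9 11 > Route 8 5.
Route 1 takes 35 more to reach its cap of 45 → 145 left.
Route 5 takes 50 more to reach its cap of 65 → 95 left.
Route 25 takes 35 more to reach its cap of 35 → 60 left.
Route 24: +50 to 65 (cap) → 10 left.
Route 9: +10 (room for 75) → 15. Pool exhausted.
Total = 15×35 + 14×65 + 11×15 + 19×45 + 18×65 + 5×15 = 3700.

3700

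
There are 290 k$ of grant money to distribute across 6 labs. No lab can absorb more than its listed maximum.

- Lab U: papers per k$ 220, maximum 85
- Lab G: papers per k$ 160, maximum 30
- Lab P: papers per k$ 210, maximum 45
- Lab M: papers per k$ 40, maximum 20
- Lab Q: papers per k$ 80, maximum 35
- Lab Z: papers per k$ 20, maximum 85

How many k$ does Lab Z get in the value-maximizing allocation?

Order the labs by papers per k$: Lab U 220 > Lab P 210 > Lab G 160 > Lab Q 80 > Lab M 40 > Lab Z 20.
Give Lab U 85 to hit its cap of 85 — 205 left.
Give Lab P 45 to hit its cap of 45 — 160 left.
Lab G takes 30 to reach its cap of 30 — 130 left.
Lab Q takes 35 to reach its cap of 35 — 95 left.
Lab M takes 20 to reach its cap of 20 — 75 left.
Lab Z has room for 85 but only 75 remain, so it gets 75.

75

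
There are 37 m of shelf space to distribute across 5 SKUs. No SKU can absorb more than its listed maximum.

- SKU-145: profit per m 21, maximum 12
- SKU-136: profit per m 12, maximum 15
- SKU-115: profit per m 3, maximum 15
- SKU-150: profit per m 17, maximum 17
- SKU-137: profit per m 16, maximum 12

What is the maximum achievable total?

669

Highest profit per m first: SKU-145 21 > SKU-150 17 > SKU-137 16 > SKU-136 12 > SKU-115 3.
SKU-145: +12 to 12 (cap) — 25 left.
SKU-150: +17 to 17 (cap) — 8 left.
SKU-137 has room for 12 but only 8 remain, so it gets 8.
Total = 21×12 + 17×17 + 16×8 = 669.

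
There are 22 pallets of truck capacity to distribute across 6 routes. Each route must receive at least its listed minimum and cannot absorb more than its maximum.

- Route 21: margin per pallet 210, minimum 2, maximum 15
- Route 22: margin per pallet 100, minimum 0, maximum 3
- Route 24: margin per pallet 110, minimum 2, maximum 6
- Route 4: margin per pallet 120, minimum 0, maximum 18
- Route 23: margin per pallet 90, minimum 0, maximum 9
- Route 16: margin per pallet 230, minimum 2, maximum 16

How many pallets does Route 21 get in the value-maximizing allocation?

Meeting every minimum uses 2+0+2+0+0+2 = 6 pallets, leaving 16.
Rank by margin per pallet: Route 16 230 > Route 21 210 > Route 4 120 > Route 24 110 > Route 22 100 > Route 23 90.
Give Route 16 14 more to hit its cap of 16 — 2 left.
Only 2 left; Route 21 takes them to reach 4.

4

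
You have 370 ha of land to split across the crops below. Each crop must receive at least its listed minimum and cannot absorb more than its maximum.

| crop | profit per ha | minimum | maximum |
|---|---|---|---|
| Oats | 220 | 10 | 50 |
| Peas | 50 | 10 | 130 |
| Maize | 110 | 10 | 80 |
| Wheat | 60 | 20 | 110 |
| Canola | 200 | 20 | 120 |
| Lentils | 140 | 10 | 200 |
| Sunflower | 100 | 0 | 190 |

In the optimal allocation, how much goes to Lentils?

Meeting every minimum uses 10+10+10+20+20+10+0 = 80 ha, leaving 290.
Order the crops by profit per ha: Oats 220 > Canola 200 > Lentils 140 > Maize 110 > Sunflower 100 > Wheat 60 > Peas 50.
Oats: +40 to 50 (cap) — 250 left.
Canola: +100 to 120 (cap) — 150 left.
Lentils has room for 190 more but only 150 remain, so it gets 160.

160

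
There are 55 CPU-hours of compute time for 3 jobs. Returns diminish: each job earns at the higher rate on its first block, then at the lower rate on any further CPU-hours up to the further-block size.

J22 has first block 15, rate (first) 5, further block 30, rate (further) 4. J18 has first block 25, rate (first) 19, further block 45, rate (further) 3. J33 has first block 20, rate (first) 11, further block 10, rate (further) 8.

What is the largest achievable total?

775

Treat each block as its own option and order by rate: J18/first 19 > J33/first 11 > J33/second 8 > J22/first 5 > J22/second 4 > J18/second 3.
J18 first at 19: fill all 25 → 30 left.
J33 first at 11: fill all 20 → 10 left.
J33/second (8): +10 → 0 left.
Total = 19×25 + 11×20 + 8×10 = 775.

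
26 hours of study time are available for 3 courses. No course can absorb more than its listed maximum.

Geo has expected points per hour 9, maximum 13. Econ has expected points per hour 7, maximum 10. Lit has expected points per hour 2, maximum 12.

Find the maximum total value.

Highest expected points per hour first: Geo 9 > Econ 7 > Lit 2.
Geo takes 13 to reach its cap of 13 ; 13 left.
Econ: +10 to 10 (cap) ; 3 left.
Lit: +3 (room for 12) → 3. Pool exhausted.
Total = 9×13 + 7×10 + 2×3 = 193.

193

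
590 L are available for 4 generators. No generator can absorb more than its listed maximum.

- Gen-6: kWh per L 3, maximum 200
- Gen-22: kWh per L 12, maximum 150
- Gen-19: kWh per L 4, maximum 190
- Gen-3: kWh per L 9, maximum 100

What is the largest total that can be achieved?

Order the generators by kWh per L: Gen-22 12 > Gen-3 9 > Gen-19 4 > Gen-6 3.
Gen-22 takes 150 to reach its cap of 150 ; 440 left.
Give Gen-3 100 to hit its cap of 100 ; 340 left.
Give Gen-19 190 to hit its cap of 190 ; 150 left.
Gen-6: +150 (room for 200) → 150. Pool exhausted.
Total = 3×150 + 12×150 + 4×190 + 9×100 = 3910.

3910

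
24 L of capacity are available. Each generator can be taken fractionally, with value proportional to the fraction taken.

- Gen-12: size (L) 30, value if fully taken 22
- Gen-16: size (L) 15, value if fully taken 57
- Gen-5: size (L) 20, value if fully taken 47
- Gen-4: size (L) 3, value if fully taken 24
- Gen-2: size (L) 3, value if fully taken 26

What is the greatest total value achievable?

114.05

Best value per unit of size first: Gen-2 26/3≈8.67, Gen-4 24/3≈8, Gen-16 57/15≈3.8, Gen-5 47/20≈2.35, Gen-12 22/30≈0.733.
Gen-2: take in full, 3 L for value 26 ; 21 left.
Take all of Gen-4 (3 L, value 24) ; 18 L left.
Take all of Gen-16 (15 L, value 57) ; 3 L left.
Fill the last 3 L with part of Gen-5: 3/20 of it earns 7.05.
Total value = 114.05.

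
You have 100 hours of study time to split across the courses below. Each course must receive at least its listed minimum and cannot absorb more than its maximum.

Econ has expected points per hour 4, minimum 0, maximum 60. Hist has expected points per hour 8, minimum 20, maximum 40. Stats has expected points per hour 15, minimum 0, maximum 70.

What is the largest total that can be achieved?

Meeting every minimum uses 0+20+0 = 20 hours, leaving 80.
Order the courses by expected points per hour: Stats 15 > Hist 8 > Econ 4.
Give Stats 70 more to hit its cap of 70 → 10 left.
Hist has room for 20 more but only 10 remain, so it gets 30.
Total = 8×30 + 15×70 = 1290.

1290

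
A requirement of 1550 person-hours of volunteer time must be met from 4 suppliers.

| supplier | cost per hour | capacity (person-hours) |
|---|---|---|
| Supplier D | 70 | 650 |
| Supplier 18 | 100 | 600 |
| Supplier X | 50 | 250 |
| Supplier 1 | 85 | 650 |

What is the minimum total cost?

Cheapest first:
Supplier X (50): use full 250 ; 1300 person-hours to go.
Take 650 from Supplier D at 70 ; need 650 more.
Supplier 1 at 85: take all 650 person-hours ; 0 still needed.
Supplier 18: unused.
Cost = 250×50 + 650×70 + 650×85 = 113250.

113250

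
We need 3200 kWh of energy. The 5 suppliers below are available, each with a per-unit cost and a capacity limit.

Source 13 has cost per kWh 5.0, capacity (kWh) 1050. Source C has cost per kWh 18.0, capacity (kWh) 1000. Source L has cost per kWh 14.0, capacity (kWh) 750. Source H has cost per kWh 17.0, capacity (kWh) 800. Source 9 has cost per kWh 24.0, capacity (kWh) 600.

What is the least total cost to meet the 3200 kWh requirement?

Use suppliers in increasing cost order.
Take 1050 from Source 13 at 5.0 ; need 2150 more.
Source L at 14.0: take all 750 kWh ; 1400 still needed.
Take 800 from Source H at 17.0 ; need 600 more.
Source C at 18.0: take 600 of its 1000 ; requirement met.
Source 9: unused.
Cost = 1050×5.0 + 750×14.0 + 800×17.0 + 600×18.0 = 40150.

40150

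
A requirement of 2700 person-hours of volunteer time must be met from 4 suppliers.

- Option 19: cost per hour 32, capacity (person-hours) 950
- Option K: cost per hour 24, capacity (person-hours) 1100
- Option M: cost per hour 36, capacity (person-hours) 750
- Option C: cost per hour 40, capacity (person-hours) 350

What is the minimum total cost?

Cheapest first:
Option K (24): use full 1100 — 1600 person-hours to go.
Option 19 (32): use full 950 — 650 person-hours to go.
Option M at 36: take 650 of its 750 — requirement met.
Option C: unused.
Cost = 1100×24 + 950×32 + 650×36 = 80200.

80200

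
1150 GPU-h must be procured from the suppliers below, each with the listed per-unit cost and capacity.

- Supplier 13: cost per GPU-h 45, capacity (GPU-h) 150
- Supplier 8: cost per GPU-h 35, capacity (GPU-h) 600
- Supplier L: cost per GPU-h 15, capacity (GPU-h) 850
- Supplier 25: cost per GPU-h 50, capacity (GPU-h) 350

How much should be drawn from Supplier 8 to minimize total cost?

Fill from the cheapest supplier first.
Supplier L at 15: take all 850 GPU-h → 300 still needed.
Take 300 from Supplier 8 at 35 to finish.
Supplier 13, Supplier 25: unused.

300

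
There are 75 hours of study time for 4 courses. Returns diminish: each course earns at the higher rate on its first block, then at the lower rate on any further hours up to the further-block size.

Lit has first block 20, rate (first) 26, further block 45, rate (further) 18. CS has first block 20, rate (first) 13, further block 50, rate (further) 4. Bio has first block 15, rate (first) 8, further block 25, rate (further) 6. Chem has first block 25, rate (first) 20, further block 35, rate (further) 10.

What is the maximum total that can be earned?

1560

Order all 8 blocks by rate: Lit/T1 26 > Chem/T1 20 > Lit/T2 18 > CS/T1 13 > Chem/T2 10 > Bio/T1 8 > Bio/T2 6 > CS/T2 4.
Lit/T1 (26): +20 → 55 left.
Chem T1 at 20: fill all 25 → 30 left.
Lit/T2: +30 of 45 at 18; pool empty.
Total = 26×20 + 20×25 + 18×30 = 1560.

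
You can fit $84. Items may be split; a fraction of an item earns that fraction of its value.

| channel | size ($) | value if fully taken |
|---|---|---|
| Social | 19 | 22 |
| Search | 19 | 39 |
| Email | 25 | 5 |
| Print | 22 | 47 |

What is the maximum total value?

112.8

Rank by value-to-size ratio: Print 47/22≈2.14, Search 39/19≈2.05, Social 22/19≈1.16, Email 5/25≈0.2.
Take all of Print (22 $, value 47) → 62 $ left.
Take all of Search (19 $, value 39) → 43 $ left.
Take all of Social (19 $, value 22) → 24 $ left.
Only 24 $ remain; take 24/25 of Email for value 5×24/25 = 4.8.
Total value = 112.8.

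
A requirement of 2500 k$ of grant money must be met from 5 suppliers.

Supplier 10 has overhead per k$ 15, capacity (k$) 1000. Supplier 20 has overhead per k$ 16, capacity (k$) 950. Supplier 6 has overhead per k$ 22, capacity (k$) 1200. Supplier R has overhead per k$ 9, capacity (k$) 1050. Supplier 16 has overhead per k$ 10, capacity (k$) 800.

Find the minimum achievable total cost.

Cheapest first:
Supplier R (9): use full 1050 → 1450 k$ to go.
Supplier 16 at 10: take all 800 k$ → 650 still needed.
Take 650 from Supplier 10 at 15 to finish.
Supplier 20, Supplier 6: unused.
Cost = 1050×9 + 800×10 + 650×15 = 27200.

27200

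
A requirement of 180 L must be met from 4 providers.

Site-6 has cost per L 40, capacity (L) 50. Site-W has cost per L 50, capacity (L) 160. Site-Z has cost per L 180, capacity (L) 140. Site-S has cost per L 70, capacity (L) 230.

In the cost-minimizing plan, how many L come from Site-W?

Use providers in increasing cost order.
Site-6 (40): use full 50 → 130 L to go.
Site-W (50): take the remaining 130 → done.
Site-S, Site-Z: unused.

130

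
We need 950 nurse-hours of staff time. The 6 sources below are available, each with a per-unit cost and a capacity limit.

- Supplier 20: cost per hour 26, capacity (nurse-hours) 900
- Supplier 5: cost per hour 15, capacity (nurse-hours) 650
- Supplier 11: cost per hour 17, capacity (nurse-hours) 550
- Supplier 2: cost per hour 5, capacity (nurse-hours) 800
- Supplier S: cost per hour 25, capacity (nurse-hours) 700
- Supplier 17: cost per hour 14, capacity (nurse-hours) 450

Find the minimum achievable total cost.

6100

Use sources in increasing cost order.
Supplier 2 at 5: take all 800 nurse-hours → 150 still needed.
Supplier 17 at 14: take 150 of its 450 → requirement met.
Supplier 5, Supplier 11, Supplier S, Supplier 20: unused.
Cost = 800×5 + 150×14 = 6100.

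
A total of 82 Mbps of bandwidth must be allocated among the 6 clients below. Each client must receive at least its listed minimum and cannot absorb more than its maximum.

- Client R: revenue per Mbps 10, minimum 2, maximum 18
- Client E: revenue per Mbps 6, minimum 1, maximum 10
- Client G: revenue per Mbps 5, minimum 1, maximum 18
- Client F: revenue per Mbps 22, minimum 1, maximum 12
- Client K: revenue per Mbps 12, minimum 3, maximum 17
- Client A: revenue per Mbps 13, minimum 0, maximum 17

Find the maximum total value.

Meeting every minimum uses 2+1+1+1+3+0 = 8 Mbps, leaving 74.
Rank by revenue per Mbps: Client F 22 > Client A 13 > Client K 12 > Client R 10 > Client E 6 > Client G 5.
Client F: +11 to 12 (cap) → 63 left.
Client A takes 17 more to reach its cap of 17 → 46 left.
Client K takes 14 more to reach its cap of 17 → 32 left.
Give Client R 16 more to hit its cap of 18 → 16 left.
Client E: +9 to 10 (cap) → 7 left.
Only 7 left; Client G takes them to reach 8.
Total = 10×18 + 6×10 + 5×8 + 22×12 + 12×17 + 13×17 = 969.

969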